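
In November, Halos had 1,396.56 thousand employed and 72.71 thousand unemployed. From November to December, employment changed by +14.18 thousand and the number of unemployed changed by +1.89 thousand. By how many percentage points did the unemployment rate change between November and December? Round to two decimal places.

The unemployment rate changed by +0.07 percentage points.

November: labor force = 1,396.56 + 72.71 = 1,469.27; u = 72.71/1,469.27 = 4.95%.
December: labor force = 1,410.74 + 74.60 = 1,485.34; u = 74.60/1,485.34 = 5.02%.
Change = 5.02% − 4.95% = +0.07 pp.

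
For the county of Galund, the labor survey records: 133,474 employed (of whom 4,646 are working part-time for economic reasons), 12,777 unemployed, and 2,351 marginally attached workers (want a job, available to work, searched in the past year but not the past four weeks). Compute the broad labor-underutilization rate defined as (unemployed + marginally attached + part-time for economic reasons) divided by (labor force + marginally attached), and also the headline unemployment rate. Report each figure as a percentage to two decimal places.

Broad underutilization rate ≈ 13.31%; headline unemployment rate ≈ 8.74%.

Labor force = 133,474 + 12,777 = 146,251.
Numerator = 12,777 + 2,351 + 4,646 = 19,774.
Denominator = 146,251 + 2,351 = 148,602.
Broad rate = 19,774 / 148,602 = 13.31%.
Headline unemployment rate = 12,777 / 146,251 = 8.74%.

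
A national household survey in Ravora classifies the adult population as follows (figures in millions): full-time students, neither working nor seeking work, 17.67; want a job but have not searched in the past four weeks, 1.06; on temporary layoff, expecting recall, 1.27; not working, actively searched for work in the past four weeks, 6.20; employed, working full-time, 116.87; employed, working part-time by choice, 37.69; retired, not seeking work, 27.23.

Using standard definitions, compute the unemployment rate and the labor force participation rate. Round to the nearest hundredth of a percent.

Employed = 116.87 + 37.69 = 154.56 million.
Unemployed = 1.27 + 6.20 = 7.47 million (jobless and actively searching, or on temporary layoff).
Labor force = 154.56 + 7.47 = 162.03 million.
Not in labor force = 17.67 + 1.06 + 27.23 = 45.96 million (those not working and not actively searching are outside the labor force — including those who want a job but have given up searching).
Civilian working-age population = 162.03 + 45.96 = 207.99 million.
Unemployment rate = 7.47 / 162.03 = 4.61%.
Labor force participation rate = 162.03 / 207.99 = 77.90%.

Unemployment rate ≈ 4.61%; labor force participation rate ≈ 77.90%.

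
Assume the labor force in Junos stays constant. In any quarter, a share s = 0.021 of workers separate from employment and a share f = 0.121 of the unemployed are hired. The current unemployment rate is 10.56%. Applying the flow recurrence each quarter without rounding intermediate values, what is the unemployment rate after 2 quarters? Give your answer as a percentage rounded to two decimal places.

With a fixed labor force, u_{t+1} = u_t + s·(1−u_t) − f·u_t = u_t·(1−s−f) + s.
Here 1−s−f = 0.858 and s = 0.021.
u_1 = 0.105600 × 0.858 + 0.021 = 0.111605.
u_2 = 0.111605 × 0.858 + 0.021 = 0.116757.

Unemployment rate after two quarters ≈ 11.68%.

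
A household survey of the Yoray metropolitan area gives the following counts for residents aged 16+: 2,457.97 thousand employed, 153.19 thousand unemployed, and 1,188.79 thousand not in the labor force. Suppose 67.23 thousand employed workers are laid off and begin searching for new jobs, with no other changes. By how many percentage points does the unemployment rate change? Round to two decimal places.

The unemployment rate changes by +2.57 percentage points.

Initially, labor force = 2,457.97 + 153.19 = 2,611.16 thousand, so u = 153.19/2,611.16 = 5.87%.
After the change, employed falls and unemployed rises by 67.23; labor force unchanged → E = 2,390.74, U = 220.42, labor force = 2,611.16 thousand.
New unemployment rate = 220.42 / 2,611.16 = 8.44%.
Change = 8.44% − 5.87% = +2.57 percentage points.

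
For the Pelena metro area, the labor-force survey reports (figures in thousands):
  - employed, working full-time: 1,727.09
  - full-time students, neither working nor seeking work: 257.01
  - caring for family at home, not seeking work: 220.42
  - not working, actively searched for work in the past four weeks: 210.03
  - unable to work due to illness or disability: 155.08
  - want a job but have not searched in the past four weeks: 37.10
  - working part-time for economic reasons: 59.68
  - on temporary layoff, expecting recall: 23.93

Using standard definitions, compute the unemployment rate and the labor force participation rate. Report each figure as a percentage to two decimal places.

Unemployment rate ≈ 11.58%; labor force participation rate ≈ 75.11%.

Employed = 1,727.09 + 59.68 = 1,786.77 thousand (anyone who worked, including part-time for economic reasons, counts as employed).
Unemployed = 210.03 + 23.93 = 233.96 thousand (jobless and actively searching, or on temporary layoff).
Labor force = 1,786.77 + 233.96 = 2,020.73 thousand.
Not in labor force = 257.01 + 220.42 + 155.08 + 37.10 = 669.61 thousand (those not working and not actively searching are outside the labor force — including those who want a job but have given up searching).
Civilian working-age population = 2,020.73 + 669.61 = 2,690.34 thousand.
Unemployment rate = 233.96 / 2,020.73 = 11.58%.
Labor force participation rate = 2,020.73 / 2,690.34 = 75.11%.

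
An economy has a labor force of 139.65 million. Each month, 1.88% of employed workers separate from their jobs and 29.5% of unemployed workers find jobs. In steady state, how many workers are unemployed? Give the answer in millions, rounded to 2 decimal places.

About 8.37 million are unemployed in steady state.

Steady-state unemployment rate u* = s/(s+f) = 1.88/(1.88+29.5) = 0.059911.
Unemployed = u* × labor force = 0.059911 × 139.65 ≈ 8.37 million.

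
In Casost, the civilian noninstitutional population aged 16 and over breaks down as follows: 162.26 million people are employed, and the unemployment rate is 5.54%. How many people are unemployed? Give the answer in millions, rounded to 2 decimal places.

Let U be the number unemployed. The labor force is E + U, and U/(E+U) = 0.0554.
So U = 0.0554 × 162.26 / (1 − 0.0554) = 8.9892 / 0.9446 ≈ 9.52 million.

About 9.52 million are unemployed.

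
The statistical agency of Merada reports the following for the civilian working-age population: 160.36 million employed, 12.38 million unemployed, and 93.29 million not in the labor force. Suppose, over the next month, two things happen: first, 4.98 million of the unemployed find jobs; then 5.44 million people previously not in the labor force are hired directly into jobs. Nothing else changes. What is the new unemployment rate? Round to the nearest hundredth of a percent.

Initially, labor force = 160.36 + 12.38 = 172.74 million, so u = 12.38/172.74 = 7.17%.
After the first change, unemployed falls and employed rises by 4.98; labor force unchanged → E = 165.34, U = 7.40, labor force = 172.74 million.
After the second change, employed and labor force both rise by 5.44; unemployed unchanged → E = 170.78, U = 7.40, labor force = 178.18 million.
New unemployment rate = 7.40 / 178.18 = 4.15%.

New unemployment rate ≈ 4.15%.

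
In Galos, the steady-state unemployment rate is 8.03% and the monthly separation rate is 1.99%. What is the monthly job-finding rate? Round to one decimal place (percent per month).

Job-finding rate ≈ 22.8% per month.

From u* = s/(s+f): f = s·(1−u)/u.
f = 1.99 × (1 − 0.0803) / 0.0803 = 1.8302 / 0.0803 ≈ 22.8% per month.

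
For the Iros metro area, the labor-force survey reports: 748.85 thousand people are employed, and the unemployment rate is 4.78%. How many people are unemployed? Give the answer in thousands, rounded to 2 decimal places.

About 37.59 thousand are unemployed.

Let U be the number unemployed. The labor force is E + U, and U/(E+U) = 0.0478.
So U = 0.0478 × 748.85 / (1 − 0.0478) = 35.7950 / 0.9522 ≈ 37.59 thousand.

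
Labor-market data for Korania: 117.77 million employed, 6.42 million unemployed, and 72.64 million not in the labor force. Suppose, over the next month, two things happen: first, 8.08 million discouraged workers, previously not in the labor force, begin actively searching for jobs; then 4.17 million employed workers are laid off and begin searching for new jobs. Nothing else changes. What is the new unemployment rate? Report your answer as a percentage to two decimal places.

New unemployment rate ≈ 14.12%.

Initially, labor force = 117.77 + 6.42 = 124.19 million, so u = 6.42/124.19 = 5.17%.
After the first change, unemployed and labor force both rise by 8.08 → E = 117.77, U = 14.50, labor force = 132.27 million.
After the second change, employed falls and unemployed rises by 4.17; labor force unchanged → E = 113.60, U = 18.67, labor force = 132.27 million.
New unemployment rate = 18.67 / 132.27 = 14.12%.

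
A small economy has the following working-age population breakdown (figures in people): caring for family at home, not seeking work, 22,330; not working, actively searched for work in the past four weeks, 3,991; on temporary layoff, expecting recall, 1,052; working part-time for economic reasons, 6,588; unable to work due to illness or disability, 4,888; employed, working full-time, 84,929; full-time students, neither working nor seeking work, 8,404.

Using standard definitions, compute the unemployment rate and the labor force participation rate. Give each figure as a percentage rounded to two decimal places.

Employed = 6,588 + 84,929 = 91,517 (anyone who worked, including part-time for economic reasons, counts as employed).
Unemployed = 3,991 + 1,052 = 5,043 (jobless and actively searching, or on temporary layoff).
Labor force = 91,517 + 5,043 = 96,560.
Not in labor force = 22,330 + 4,888 + 8,404 = 35,622 (those not working and not actively searching are outside the labor force).
Civilian working-age population = 96,560 + 35,622 = 132,182.
Unemployment rate = 5,043 / 96,560 = 5.22%.
Labor force participation rate = 96,560 / 132,182 = 73.05%.

Unemployment rate ≈ 5.22%; labor force participation rate ≈ 73.05%.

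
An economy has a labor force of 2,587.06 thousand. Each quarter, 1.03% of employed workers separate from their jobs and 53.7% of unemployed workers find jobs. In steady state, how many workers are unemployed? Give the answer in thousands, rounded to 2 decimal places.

About 48.69 thousand are unemployed in steady state.

Steady-state unemployment rate u* = s/(s+f) = 1.03/(1.03+53.7) = 0.018820.
Unemployed = u* × labor force = 0.018820 × 2,587.06 ≈ 48.69 thousand.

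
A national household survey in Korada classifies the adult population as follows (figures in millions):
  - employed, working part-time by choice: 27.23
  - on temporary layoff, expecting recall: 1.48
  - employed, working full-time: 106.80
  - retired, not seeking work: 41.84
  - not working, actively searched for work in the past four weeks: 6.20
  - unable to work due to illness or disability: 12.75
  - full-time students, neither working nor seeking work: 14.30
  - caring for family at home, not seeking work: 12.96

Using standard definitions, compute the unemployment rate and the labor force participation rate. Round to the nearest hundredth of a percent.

Employed = 27.23 + 106.80 = 134.03 million.
Unemployed = 1.48 + 6.20 = 7.68 million (jobless and actively searching, or on temporary layoff).
Labor force = 134.03 + 7.68 = 141.71 million.
Not in labor force = 41.84 + 12.75 + 14.30 + 12.96 = 81.85 million (those not working and not actively searching are outside the labor force).
Civilian working-age population = 141.71 + 81.85 = 223.56 million.
Unemployment rate = 7.68 / 141.71 = 5.42%.
Labor force participation rate = 141.71 / 223.56 = 63.39%.

Unemployment rate ≈ 5.42%; labor force participation rate ≈ 63.39%.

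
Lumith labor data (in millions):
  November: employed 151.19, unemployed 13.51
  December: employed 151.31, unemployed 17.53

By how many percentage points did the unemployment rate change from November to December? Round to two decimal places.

The unemployment rate changed by +2.18 percentage points.

November: labor force = 151.19 + 13.51 = 164.70; u = 13.51/164.70 = 8.20%.
December: labor force = 151.31 + 17.53 = 168.84; u = 17.53/168.84 = 10.38%.
Change = 10.38% − 8.20% = +2.18 pp.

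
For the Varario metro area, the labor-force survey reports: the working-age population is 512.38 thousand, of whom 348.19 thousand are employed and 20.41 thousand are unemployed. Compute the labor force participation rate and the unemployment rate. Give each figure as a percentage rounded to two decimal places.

Labor force = employed + unemployed = 348.19 + 20.41 = 368.60 thousand.
Unemployment rate = 20.41 / 368.60 = 5.54%.
Labor force participation rate = 368.60 / 512.38 = 71.94%.

Labor force participation rate ≈ 71.94%; unemployment rate ≈ 5.54%.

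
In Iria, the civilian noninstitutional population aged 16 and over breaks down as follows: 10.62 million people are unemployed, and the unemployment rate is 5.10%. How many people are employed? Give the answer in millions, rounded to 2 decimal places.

About 197.62 million are employed.

Labor force = U / u = 10.62 / 0.0510 ≈ 208.24 million.
Employed = labor force − unemployed = 208.24 − 10.62 = 197.62 million.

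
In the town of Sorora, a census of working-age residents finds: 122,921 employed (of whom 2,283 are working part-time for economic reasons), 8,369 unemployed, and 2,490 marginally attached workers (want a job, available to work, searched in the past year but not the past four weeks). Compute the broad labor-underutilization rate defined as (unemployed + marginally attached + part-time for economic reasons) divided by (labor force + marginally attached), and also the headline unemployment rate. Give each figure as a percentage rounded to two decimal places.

Labor force = 122,921 + 8,369 = 131,290.
Numerator = 8,369 + 2,490 + 2,283 = 13,142.
Denominator = 131,290 + 2,490 = 133,780.
Broad rate = 13,142 / 133,780 = 9.82%.
Headline unemployment rate = 8,369 / 131,290 = 6.37%.

Broad underutilization rate ≈ 9.82%; headline unemployment rate ≈ 6.37%.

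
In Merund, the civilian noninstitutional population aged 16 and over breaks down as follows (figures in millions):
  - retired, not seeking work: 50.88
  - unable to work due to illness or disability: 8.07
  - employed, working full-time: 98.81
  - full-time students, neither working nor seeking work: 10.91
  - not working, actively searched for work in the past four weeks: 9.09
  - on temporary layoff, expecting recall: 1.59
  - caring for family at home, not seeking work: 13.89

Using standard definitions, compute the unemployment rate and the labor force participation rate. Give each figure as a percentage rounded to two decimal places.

Employed = 98.81 million.
Unemployed = 9.09 + 1.59 = 10.68 million (jobless and actively searching, or on temporary layoff).
Labor force = 98.81 + 10.68 = 109.49 million.
Not in labor force = 50.88 + 8.07 + 10.91 + 13.89 = 83.75 million (those not working and not actively searching are outside the labor force).
Civilian working-age population = 109.49 + 83.75 = 193.24 million.
Unemployment rate = 10.68 / 109.49 = 9.75%.
Labor force participation rate = 109.49 / 193.24 = 56.66%.

Unemployment rate ≈ 9.75%; labor force participation rate ≈ 56.66%.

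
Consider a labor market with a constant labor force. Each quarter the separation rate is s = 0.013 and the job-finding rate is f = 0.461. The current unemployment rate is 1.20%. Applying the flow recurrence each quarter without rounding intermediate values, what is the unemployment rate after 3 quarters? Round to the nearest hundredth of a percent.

Unemployment rate after three quarters ≈ 2.52%.

With a fixed labor force, u_{t+1} = u_t + s·(1−u_t) − f·u_t = u_t·(1−s−f) + s.
Here 1−s−f = 0.526 and s = 0.013.
u_1 = 0.012000 × 0.526 + 0.013 = 0.019312.
u_2 = 0.019312 × 0.526 + 0.013 = 0.023158.
u_3 = 0.023158 × 0.526 + 0.013 = 0.025181.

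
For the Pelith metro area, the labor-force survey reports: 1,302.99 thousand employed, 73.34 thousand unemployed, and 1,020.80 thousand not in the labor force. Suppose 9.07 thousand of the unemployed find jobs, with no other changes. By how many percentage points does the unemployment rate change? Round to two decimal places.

Initially, labor force = 1,302.99 + 73.34 = 1,376.33 thousand, so u = 73.34/1,376.33 = 5.33%.
After the change, unemployed falls and employed rises by 9.07; labor force unchanged → E = 1,312.06, U = 64.27, labor force = 1,376.33 thousand.
New unemployment rate = 64.27 / 1,376.33 = 4.67%.
Change = 4.67% − 5.33% = −0.66 percentage points.

The unemployment rate changes by −0.66 percentage points.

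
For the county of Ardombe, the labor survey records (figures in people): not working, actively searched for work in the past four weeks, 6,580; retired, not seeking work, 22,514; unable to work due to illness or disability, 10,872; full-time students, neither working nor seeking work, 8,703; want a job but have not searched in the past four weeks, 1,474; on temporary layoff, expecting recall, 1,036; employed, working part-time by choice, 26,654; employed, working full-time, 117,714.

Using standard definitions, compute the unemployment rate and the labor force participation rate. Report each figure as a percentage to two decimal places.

Unemployment rate ≈ 5.01%; labor force participation rate ≈ 77.72%.

Employed = 26,654 + 117,714 = 144,368.
Unemployed = 6,580 + 1,036 = 7,616 (jobless and actively searching, or on temporary layoff).
Labor force = 144,368 + 7,616 = 151,984.
Not in labor force = 22,514 + 10,872 + 8,703 + 1,474 = 43,563 (those not working and not actively searching are outside the labor force — including those who want a job but have given up searching).
Civilian working-age population = 151,984 + 43,563 = 195,547.
Unemployment rate = 7,616 / 151,984 = 5.01%.
Labor force participation rate = 151,984 / 195,547 = 77.72%.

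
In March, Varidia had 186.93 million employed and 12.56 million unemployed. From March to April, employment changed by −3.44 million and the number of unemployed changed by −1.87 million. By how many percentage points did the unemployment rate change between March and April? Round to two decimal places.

The unemployment rate changed by −0.79 percentage points.

March: labor force = 186.93 + 12.56 = 199.49; u = 12.56/199.49 = 6.30%.
April: labor force = 183.49 + 10.69 = 194.18; u = 10.69/194.18 = 5.51%.
Change = 5.51% − 6.30% = −0.79 pp.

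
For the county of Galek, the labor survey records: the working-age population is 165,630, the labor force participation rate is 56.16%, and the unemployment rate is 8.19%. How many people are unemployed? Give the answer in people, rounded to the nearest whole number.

About 7,618 are unemployed.

Labor force = 0.5616 × 165,630 = 93,018.
Unemployed = 0.0819 × 93,018 ≈ 7,618.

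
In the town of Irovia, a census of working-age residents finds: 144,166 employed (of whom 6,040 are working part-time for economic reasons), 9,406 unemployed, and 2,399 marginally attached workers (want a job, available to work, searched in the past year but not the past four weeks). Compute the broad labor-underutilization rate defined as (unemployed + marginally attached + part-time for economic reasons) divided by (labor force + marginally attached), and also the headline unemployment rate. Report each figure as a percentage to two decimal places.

Labor force = 144,166 + 9,406 = 153,572.
Numerator = 9,406 + 2,399 + 6,040 = 17,845.
Denominator = 153,572 + 2,399 = 155,971.
Broad rate = 17,845 / 155,971 = 11.44%.
Headline unemployment rate = 9,406 / 153,572 = 6.12%.

Broad underutilization rate ≈ 11.44%; headline unemployment rate ≈ 6.12%.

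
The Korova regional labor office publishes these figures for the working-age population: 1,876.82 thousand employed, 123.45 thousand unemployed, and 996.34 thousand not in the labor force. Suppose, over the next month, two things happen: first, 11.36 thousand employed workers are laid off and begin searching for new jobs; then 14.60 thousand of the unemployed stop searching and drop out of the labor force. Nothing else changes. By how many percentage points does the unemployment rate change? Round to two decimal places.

The unemployment rate changes by −0.12 percentage points.

Initially, labor force = 1,876.82 + 123.45 = 2,000.27 thousand, so u = 123.45/2,000.27 = 6.17%.
After the first change, employed falls and unemployed rises by 11.36; labor force unchanged → E = 1,865.46, U = 134.81, labor force = 2,000.27 thousand.
After the second change, unemployed and labor force both fall by 14.60 → E = 1,865.46, U = 120.21, labor force = 1,985.67 thousand.
New unemployment rate = 120.21 / 1,985.67 = 6.05%.
Change = 6.05% − 6.17% = −0.12 percentage points.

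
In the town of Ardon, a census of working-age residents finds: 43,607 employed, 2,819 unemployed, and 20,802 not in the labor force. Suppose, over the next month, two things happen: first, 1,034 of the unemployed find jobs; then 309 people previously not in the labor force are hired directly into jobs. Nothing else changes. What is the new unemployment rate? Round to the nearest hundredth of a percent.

New unemployment rate ≈ 3.82%.

Initially, labor force = 43,607 + 2,819 = 46,426, so u = 2,819/46,426 = 6.07%.
After the first change, unemployed falls and employed rises by 1,034; labor force unchanged → E = 44,641, U = 1,785, labor force = 46,426.
After the second change, employed and labor force both rise by 309; unemployed unchanged → E = 44,950, U = 1,785, labor force = 46,735.
New unemployment rate = 1,785 / 46,735 = 3.82%.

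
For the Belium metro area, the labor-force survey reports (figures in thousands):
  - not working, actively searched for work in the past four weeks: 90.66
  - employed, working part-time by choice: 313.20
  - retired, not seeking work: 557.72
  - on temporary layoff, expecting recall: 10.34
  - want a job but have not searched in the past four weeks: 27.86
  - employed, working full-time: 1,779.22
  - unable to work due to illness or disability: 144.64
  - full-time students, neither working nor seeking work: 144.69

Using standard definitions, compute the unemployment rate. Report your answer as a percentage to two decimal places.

Employed = 313.20 + 1,779.22 = 2,092.42 thousand.
Unemployed = 90.66 + 10.34 = 101.00 thousand (jobless and actively searching, or on temporary layoff).
Labor force = 2,092.42 + 101.00 = 2,193.42 thousand.
Unemployment rate = 101.00 / 2,193.42 = 4.60%.

Unemployment rate ≈ 4.60%.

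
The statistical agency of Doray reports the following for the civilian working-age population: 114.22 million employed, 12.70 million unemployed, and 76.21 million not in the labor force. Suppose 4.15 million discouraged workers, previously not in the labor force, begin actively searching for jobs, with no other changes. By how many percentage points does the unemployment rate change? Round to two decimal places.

The unemployment rate changes by +2.85 percentage points.

Initially, labor force = 114.22 + 12.70 = 126.92 million, so u = 12.70/126.92 = 10.01%.
After the change, unemployed and labor force both rise by 4.15 → E = 114.22, U = 16.85, labor force = 131.07 million.
New unemployment rate = 16.85 / 131.07 = 12.86%.
Change = 12.86% − 10.01% = +2.85 percentage points.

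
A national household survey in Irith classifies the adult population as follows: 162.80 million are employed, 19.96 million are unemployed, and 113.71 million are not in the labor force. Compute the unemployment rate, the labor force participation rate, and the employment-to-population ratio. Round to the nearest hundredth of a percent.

Unemployment rate ≈ 10.92%; labor force participation rate ≈ 61.65%; employment-population ratio ≈ 54.91%.

Labor force = employed + unemployed = 162.80 + 19.96 = 182.76 million.
Working-age population = 182.76 + 113.71 = 296.47 million.
Unemployment rate = 19.96 / 182.76 = 10.92%.
Labor force participation rate = 182.76 / 296.47 = 61.65%.
Employment-population ratio = 162.80 / 296.47 = 54.91%.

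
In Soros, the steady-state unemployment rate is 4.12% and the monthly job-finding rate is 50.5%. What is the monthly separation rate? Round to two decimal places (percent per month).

From u* = s/(s+f): s = u·f/(1−u).
s = 0.0412 × 50.5 / (1 − 0.0412) = 2.0806 / 0.9588 ≈ 2.17% per month.

Separation rate ≈ 2.17% per month.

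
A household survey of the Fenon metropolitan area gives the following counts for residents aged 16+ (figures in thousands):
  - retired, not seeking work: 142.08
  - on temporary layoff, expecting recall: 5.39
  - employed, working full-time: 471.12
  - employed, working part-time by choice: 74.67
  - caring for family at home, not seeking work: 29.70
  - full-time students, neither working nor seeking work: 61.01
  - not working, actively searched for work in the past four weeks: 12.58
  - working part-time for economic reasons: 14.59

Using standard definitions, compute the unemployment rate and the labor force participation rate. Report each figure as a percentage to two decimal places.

Unemployment rate ≈ 3.11%; labor force participation rate ≈ 71.30%.

Employed = 471.12 + 74.67 + 14.59 = 560.38 thousand (anyone who worked, including part-time for economic reasons, counts as employed).
Unemployed = 5.39 + 12.58 = 17.97 thousand (jobless and actively searching, or on temporary layoff).
Labor force = 560.38 + 17.97 = 578.35 thousand.
Not in labor force = 142.08 + 29.70 + 61.01 = 232.79 thousand (those not working and not actively searching are outside the labor force).
Civilian working-age population = 578.35 + 232.79 = 811.14 thousand.
Unemployment rate = 17.97 / 578.35 = 3.11%.
Labor force participation rate = 578.35 / 811.14 = 71.30%.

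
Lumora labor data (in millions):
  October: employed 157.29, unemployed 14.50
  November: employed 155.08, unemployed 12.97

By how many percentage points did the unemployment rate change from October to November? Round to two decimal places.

October: labor force = 157.29 + 14.50 = 171.79; u = 14.50/171.79 = 8.44%.
November: labor force = 155.08 + 12.97 = 168.05; u = 12.97/168.05 = 7.72%.
Change = 7.72% − 8.44% = −0.72 pp.

The unemployment rate changed by −0.72 percentage points.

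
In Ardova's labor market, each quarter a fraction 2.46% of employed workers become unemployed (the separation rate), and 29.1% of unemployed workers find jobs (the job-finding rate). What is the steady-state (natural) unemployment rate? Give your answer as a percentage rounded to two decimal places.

At steady state the flows balance: s·E = f·U, so U/(E+U) = s/(s+f).
u* = 2.46 / (2.46 + 29.1) = 2.46 / 31.56 = 7.79%.

Steady-state unemployment rate ≈ 7.79%.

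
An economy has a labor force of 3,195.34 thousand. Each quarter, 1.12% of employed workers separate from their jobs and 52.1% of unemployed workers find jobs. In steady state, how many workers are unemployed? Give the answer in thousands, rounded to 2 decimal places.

Steady-state unemployment rate u* = s/(s+f) = 1.12/(1.12+52.1) = 0.021045.
Unemployed = u* × labor force = 0.021045 × 3,195.34 ≈ 67.25 thousand.

About 67.25 thousand are unemployed in steady state.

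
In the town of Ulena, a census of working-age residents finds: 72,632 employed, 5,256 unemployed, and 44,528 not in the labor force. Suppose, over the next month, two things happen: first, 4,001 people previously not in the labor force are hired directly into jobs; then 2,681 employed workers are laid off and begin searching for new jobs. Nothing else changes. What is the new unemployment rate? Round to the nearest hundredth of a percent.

Initially, labor force = 72,632 + 5,256 = 77,888, so u = 5,256/77,888 = 6.75%.
After the first change, employed and labor force both rise by 4,001; unemployed unchanged → E = 76,633, U = 5,256, labor force = 81,889.
After the second change, employed falls and unemployed rises by 2,681; labor force unchanged → E = 73,952, U = 7,937, labor force = 81,889.
New unemployment rate = 7,937 / 81,889 = 9.69%.

New unemployment rate ≈ 9.69%.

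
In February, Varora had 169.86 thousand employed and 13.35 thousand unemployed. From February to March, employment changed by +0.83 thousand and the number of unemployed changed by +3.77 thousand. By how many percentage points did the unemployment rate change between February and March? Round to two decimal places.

February: labor force = 169.86 + 13.35 = 183.21; u = 13.35/183.21 = 7.29%.
March: labor force = 170.69 + 17.12 = 187.81; u = 17.12/187.81 = 9.12%.
Change = 9.12% − 7.29% = +1.83 pp.

The unemployment rate changed by +1.83 percentage points.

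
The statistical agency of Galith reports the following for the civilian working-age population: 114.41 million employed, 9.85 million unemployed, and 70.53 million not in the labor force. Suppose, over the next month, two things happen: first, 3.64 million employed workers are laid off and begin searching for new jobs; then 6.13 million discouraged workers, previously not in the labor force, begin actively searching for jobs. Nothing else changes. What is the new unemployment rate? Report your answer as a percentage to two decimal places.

Initially, labor force = 114.41 + 9.85 = 124.26 million, so u = 9.85/124.26 = 7.93%.
After the first change, employed falls and unemployed rises by 3.64; labor force unchanged → E = 110.77, U = 13.49, labor force = 124.26 million.
After the second change, unemployed and labor force both rise by 6.13 → E = 110.77, U = 19.62, labor force = 130.39 million.
New unemployment rate = 19.62 / 130.39 = 15.05%.

New unemployment rate ≈ 15.05%.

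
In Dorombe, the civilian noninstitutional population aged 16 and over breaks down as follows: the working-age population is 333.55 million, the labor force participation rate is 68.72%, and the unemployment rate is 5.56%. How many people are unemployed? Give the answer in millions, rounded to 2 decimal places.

Labor force = 0.6872 × 333.55 = 229.22 million.
Unemployed = 0.0556 × 229.22 ≈ 12.74 million.

About 12.74 million are unemployed.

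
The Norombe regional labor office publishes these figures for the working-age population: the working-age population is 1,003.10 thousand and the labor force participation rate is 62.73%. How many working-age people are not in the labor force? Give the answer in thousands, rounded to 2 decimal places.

About 373.86 thousand are not in the labor force.

Share not in the labor force = 1 − 0.6273 = 0.3727.
Not in labor force = 0.3727 × 1,003.10 ≈ 373.86 thousand.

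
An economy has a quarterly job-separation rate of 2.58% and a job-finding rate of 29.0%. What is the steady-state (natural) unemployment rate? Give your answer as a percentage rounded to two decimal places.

At steady state the flows balance: s·E = f·U, so U/(E+U) = s/(s+f).
u* = 2.58 / (2.58 + 29.0) = 2.58 / 31.58 = 8.17%.

Steady-state unemployment rate ≈ 8.17%.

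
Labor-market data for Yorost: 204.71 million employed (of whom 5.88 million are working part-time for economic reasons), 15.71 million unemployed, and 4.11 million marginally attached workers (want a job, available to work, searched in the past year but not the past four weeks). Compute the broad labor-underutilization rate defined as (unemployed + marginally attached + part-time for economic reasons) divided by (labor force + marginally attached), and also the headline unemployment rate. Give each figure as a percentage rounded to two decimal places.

Broad underutilization rate ≈ 11.45%; headline unemployment rate ≈ 7.13%.

Labor force = 204.71 + 15.71 = 220.42 million.
Numerator = 15.71 + 4.11 + 5.88 = 25.70 million.
Denominator = 220.42 + 4.11 = 224.53 million.
Broad rate = 25.70 / 224.53 = 11.45%.
Headline unemployment rate = 15.71 / 220.42 = 7.13%.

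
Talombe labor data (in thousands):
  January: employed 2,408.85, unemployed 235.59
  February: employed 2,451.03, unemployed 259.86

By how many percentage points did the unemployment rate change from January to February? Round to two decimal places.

January: labor force = 2,408.85 + 235.59 = 2,644.44; u = 235.59/2,644.44 = 8.91%.
February: labor force = 2,451.03 + 259.86 = 2,710.89; u = 259.86/2,710.89 = 9.59%.
Change = 9.59% − 8.91% = +0.68 pp.

The unemployment rate changed by +0.68 percentage points.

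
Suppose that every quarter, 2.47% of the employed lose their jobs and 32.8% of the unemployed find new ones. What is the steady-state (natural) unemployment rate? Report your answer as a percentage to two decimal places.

At steady state the flows balance: s·E = f·U, so U/(E+U) = s/(s+f).
u* = 2.47 / (2.47 + 32.8) = 2.47 / 35.27 = 7.00%.

Steady-state unemployment rate ≈ 7.00%.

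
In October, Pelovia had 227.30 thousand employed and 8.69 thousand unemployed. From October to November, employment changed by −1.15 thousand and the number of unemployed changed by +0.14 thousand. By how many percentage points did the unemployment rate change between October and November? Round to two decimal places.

The unemployment rate changed by +0.08 percentage points.

October: labor force = 227.30 + 8.69 = 235.99; u = 8.69/235.99 = 3.68%.
November: labor force = 226.15 + 8.83 = 234.98; u = 8.83/234.98 = 3.76%.
Change = 3.76% − 3.68% = +0.08 pp.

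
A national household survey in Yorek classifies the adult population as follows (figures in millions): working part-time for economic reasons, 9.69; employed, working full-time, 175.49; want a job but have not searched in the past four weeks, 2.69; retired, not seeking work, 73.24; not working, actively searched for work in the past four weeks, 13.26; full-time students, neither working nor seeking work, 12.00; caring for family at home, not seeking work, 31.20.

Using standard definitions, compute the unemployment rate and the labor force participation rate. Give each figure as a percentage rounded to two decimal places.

Employed = 9.69 + 175.49 = 185.18 million (anyone who worked, including part-time for economic reasons, counts as employed).
Unemployed = 13.26 million.
Labor force = 185.18 + 13.26 = 198.44 million.
Not in labor force = 2.69 + 73.24 + 12.00 + 31.20 = 119.13 million (those not working and not actively searching are outside the labor force — including those who want a job but have given up searching).
Civilian working-age population = 198.44 + 119.13 = 317.57 million.
Unemployment rate = 13.26 / 198.44 = 6.68%.
Labor force participation rate = 198.44 / 317.57 = 62.49%.

Unemployment rate ≈ 6.68%; labor force participation rate ≈ 62.49%.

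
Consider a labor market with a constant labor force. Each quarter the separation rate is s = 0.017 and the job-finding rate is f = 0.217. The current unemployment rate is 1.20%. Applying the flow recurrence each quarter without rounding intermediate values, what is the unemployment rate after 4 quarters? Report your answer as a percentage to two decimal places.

With a fixed labor force, u_{t+1} = u_t + s·(1−u_t) − f·u_t = u_t·(1−s−f) + s.
Here 1−s−f = 0.766 and s = 0.017.
u_1 = 0.012000 × 0.766 + 0.017 = 0.026192.
u_2 = 0.026192 × 0.766 + 0.017 = 0.037063.
u_3 = 0.037063 × 0.766 + 0.017 = 0.045390.
u_4 = 0.045390 × 0.766 + 0.017 = 0.051769.

Unemployment rate after four quarters ≈ 5.18%.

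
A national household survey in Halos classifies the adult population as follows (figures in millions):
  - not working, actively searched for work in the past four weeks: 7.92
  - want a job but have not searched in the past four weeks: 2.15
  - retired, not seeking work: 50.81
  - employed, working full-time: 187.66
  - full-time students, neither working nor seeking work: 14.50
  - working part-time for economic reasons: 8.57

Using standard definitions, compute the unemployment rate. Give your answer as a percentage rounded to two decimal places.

Employed = 187.66 + 8.57 = 196.23 million (anyone who worked, including part-time for economic reasons, counts as employed).
Unemployed = 7.92 million.
Labor force = 196.23 + 7.92 = 204.15 million.
Unemployment rate = 7.92 / 204.15 = 3.88%.

Unemployment rate ≈ 3.88%.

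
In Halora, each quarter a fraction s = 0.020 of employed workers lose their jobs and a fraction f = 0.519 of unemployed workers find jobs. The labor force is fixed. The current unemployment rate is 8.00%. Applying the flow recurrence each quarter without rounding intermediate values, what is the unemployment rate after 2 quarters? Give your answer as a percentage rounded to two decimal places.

Unemployment rate after two quarters ≈ 4.62%.

With a fixed labor force, u_{t+1} = u_t + s·(1−u_t) − f·u_t = u_t·(1−s−f) + s.
Here 1−s−f = 0.461 and s = 0.020.
u_1 = 0.080000 × 0.461 + 0.020 = 0.056880.
u_2 = 0.056880 × 0.461 + 0.020 = 0.046222.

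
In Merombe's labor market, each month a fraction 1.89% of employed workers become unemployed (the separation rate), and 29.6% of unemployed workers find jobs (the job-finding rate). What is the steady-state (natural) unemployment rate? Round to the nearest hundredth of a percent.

At steady state the flows balance: s·E = f·U, so U/(E+U) = s/(s+f).
u* = 1.89 / (1.89 + 29.6) = 1.89 / 31.49 = 6.00%.

Steady-state unemployment rate ≈ 6.00%.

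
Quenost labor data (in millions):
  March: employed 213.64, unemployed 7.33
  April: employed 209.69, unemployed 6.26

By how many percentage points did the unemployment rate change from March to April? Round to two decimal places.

March: labor force = 213.64 + 7.33 = 220.97; u = 7.33/220.97 = 3.32%.
April: labor force = 209.69 + 6.26 = 215.95; u = 6.26/215.95 = 2.90%.
Change = 2.90% − 3.32% = −0.42 pp.

The unemployment rate changed by −0.42 percentage points.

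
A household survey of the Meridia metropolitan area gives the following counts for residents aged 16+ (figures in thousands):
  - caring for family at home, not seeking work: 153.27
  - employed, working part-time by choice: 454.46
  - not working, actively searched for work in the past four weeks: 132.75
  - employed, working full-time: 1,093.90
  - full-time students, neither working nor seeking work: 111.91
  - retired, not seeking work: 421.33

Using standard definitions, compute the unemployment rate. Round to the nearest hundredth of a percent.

Employed = 454.46 + 1,093.90 = 1,548.36 thousand.
Unemployed = 132.75 thousand.
Labor force = 1,548.36 + 132.75 = 1,681.11 thousand.
Unemployment rate = 132.75 / 1,681.11 = 7.90%.

Unemployment rate ≈ 7.90%.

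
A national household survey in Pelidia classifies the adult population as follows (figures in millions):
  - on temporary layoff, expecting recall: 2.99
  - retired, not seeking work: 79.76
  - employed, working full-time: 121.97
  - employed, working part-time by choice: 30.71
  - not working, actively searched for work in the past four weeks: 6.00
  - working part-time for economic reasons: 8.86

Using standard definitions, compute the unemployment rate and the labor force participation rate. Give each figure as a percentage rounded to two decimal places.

Unemployment rate ≈ 5.27%; labor force participation rate ≈ 68.13%.

Employed = 121.97 + 30.71 + 8.86 = 161.54 million (anyone who worked, including part-time for economic reasons, counts as employed).
Unemployed = 2.99 + 6.00 = 8.99 million (jobless and actively searching, or on temporary layoff).
Labor force = 161.54 + 8.99 = 170.53 million.
Not in labor force = 79.76 million (those not working and not actively searching are outside the labor force).
Civilian working-age population = 170.53 + 79.76 = 250.29 million.
Unemployment rate = 8.99 / 170.53 = 5.27%.
Labor force participation rate = 170.53 / 250.29 = 68.13%.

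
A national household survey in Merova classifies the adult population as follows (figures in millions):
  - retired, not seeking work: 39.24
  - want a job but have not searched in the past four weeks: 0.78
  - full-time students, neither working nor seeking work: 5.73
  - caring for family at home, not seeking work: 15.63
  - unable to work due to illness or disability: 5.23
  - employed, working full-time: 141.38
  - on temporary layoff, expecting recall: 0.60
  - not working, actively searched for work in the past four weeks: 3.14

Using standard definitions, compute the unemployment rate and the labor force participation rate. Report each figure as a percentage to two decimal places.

Unemployment rate ≈ 2.58%; labor force participation rate ≈ 68.54%.

Employed = 141.38 million.
Unemployed = 0.60 + 3.14 = 3.74 million (jobless and actively searching, or on temporary layoff).
Labor force = 141.38 + 3.74 = 145.12 million.
Not in labor force = 39.24 + 0.78 + 5.73 + 15.63 + 5.23 = 66.61 million (those not working and not actively searching are outside the labor force — including those who want a job but have given up searching).
Civilian working-age population = 145.12 + 66.61 = 211.73 million.
Unemployment rate = 3.74 / 145.12 = 2.58%.
Labor force participation rate = 145.12 / 211.73 = 68.54%.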